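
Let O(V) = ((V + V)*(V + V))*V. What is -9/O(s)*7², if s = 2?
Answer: -441/32 ≈ -13.781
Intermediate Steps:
O(V) = 4*V³ (O(V) = ((2*V)*(2*V))*V = (4*V²)*V = 4*V³)
-9/O(s)*7² = -9/(4*2³)*7² = -9/(4*8)*49 = -9/32*49 = -441/32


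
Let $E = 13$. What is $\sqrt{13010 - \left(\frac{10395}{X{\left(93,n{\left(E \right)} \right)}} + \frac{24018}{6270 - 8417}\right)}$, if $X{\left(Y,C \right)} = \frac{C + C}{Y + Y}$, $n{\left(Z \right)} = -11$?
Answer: $\frac{\sqrt{465138066701}}{2147} \approx 317.66$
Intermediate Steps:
$X{\left(Y,C \right)} = \frac{C}{Y}$ ($X{\left(Y,C \right)} = \frac{2 C}{2 Y} = 2 C \frac{1}{2 Y} = \frac{C}{Y}$)
$\sqrt{13010 - \left(\frac{10395}{X{\left(93,n{\left(E \right)} \right)}} + \frac{24018}{6270 - 8417}\right)} = \sqrt{13010 - \left(-87885 + \frac{24018}{6270 - 8417}\right)} = \sqrt{13010 - \left(-87885 - \frac{24018}{2147}\right)} = \sqrt{13010 - \left(- \frac{24018}{2147} + \frac{10395}{- \frac{11}{93}}\right)} = \sqrt{13010 + \left(\frac{24018}{2147} - -87885\right)} = \sqrt{13010 + \left(\frac{24018}{2147} + 87885\right)} = \sqrt{13010 + \frac{188713113}{2147}} = \sqrt{\frac{216645583}{2147}} = \frac{\sqrt{465138066701}}{2147}$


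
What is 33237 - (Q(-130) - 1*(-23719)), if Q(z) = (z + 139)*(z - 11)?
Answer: 10787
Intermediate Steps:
Q(z) = (-11 + z)*(139 + z) (Q(z) = (139 + z)*(-11 + z) = (-11 + z)*(139 + z))
33237 - (Q(-130) - 1*(-23719)) = 33237 - ((-1529 + (-130)**2 + 128*(-130)) - 1*(-23719)) = 33237 - ((-1529 + 16900 - 16640) + 23719) = 33237 - (-1269 + 23719) = 33237 - 1*22450 = 33237 - 22450 = 10787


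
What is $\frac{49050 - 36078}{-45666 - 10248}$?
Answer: $- \frac{2162}{9319} \approx -0.232$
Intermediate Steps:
$\frac{49050 - 36078}{-45666 - 10248} = \frac{12972}{-55914} = 12972 \left(- \frac{1}{55914}\right) = - \frac{2162}{9319}$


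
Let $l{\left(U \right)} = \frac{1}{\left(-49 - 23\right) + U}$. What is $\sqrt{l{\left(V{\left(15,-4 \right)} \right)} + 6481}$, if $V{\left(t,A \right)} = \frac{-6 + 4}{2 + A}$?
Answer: $\frac{5 \sqrt{1306826}}{71} \approx 80.505$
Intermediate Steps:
$V{\left(t,A \right)} = - \frac{2}{2 + A}$
$l{\left(U \right)} = \frac{1}{-72 + U}$
$\sqrt{l{\left(V{\left(15,-4 \right)} \right)} + 6481} = \sqrt{\frac{1}{-72 - \frac{2}{2 - 4}} + 6481} = \sqrt{\frac{1}{-72 - \frac{2}{-2}} + 6481} = \sqrt{\frac{1}{-72 - -1} + 6481} = \sqrt{\frac{1}{-72 + 1} + 6481} = \sqrt{\frac{1}{-71} + 6481} = \sqrt{- \frac{1}{71} + 6481} = \sqrt{\frac{460150}{71}} = \frac{5 \sqrt{1306826}}{71}$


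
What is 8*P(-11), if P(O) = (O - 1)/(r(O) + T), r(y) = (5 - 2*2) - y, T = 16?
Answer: -24/7 ≈ -3.4286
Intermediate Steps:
r(y) = 1 - y (r(y) = (5 - 4) - y = 1 - y)
P(O) = (-1 + O)/(17 - O) (P(O) = (O - 1)/((1 - O) + 16) = (-1 + O)/(17 - O))
8*P(-11) = 8*((1 - 1*(-11))/(-17 - 11)) = 8*((1 + 11)/(-28)) = 8*(-1/28*12) = 8*(-3/7) = -24/7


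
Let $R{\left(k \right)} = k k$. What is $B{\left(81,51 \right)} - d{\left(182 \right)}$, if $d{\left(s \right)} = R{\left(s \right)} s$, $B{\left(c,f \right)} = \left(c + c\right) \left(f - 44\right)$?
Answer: $-6027434$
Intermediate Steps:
$B{\left(c,f \right)} = 2 c \left(-44 + f\right)$
$R{\left(k \right)} = k^{2}$
$d{\left(s \right)} = s^{3}$ ($d{\left(s \right)} = s^{2} s = s^{3}$)
$B{\left(81,51 \right)} - d{\left(182 \right)} = 2 \cdot 81 \left(-44 + 51\right) - 182^{3} = 2 \cdot 81 \cdot 7 - 6028568 = 1134 - 6028568 = -6027434$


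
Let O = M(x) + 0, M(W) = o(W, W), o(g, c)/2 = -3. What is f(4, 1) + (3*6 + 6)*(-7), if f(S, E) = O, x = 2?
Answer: -174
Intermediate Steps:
o(g, c) = -6 (o(g, c) = 2*(-3) = -6)
M(W) = -6
O = -6 (O = -6 + 0 = -6)
f(S, E) = -6
f(4, 1) + (3*6 + 6)*(-7) = -6 + (3*6 + 6)*(-7) = -6 + (18 + 6)*(-7) = -6 + 24*(-7) = -6 - 168 = -174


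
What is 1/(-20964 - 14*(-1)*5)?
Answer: -1/20894 ≈ -4.7861e-5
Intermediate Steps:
1/(-20964 - 14*(-1)*5) = 1/(-20964 + 14*5) = 1/(-20964 + 70) = 1/(-20894) = -1/20894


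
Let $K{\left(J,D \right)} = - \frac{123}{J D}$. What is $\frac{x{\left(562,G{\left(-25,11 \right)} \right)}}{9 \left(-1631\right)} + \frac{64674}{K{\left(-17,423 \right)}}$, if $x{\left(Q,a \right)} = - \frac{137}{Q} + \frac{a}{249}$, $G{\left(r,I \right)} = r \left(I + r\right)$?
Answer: $\frac{318441667549723289}{84220145982} \approx 3.7811 \cdot 10^{6}$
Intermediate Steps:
$K{\left(J,D \right)} = - \frac{123}{D J}$
$x{\left(Q,a \right)} = - \frac{137}{Q} + \frac{a}{249}$ ($x{\left(Q,a \right)} = - \frac{137}{Q} + a \frac{1}{249} = - \frac{137}{Q} + \frac{a}{249}$)
$\frac{x{\left(562,G{\left(-25,11 \right)} \right)}}{9 \left(-1631\right)} + \frac{64674}{K{\left(-17,423 \right)}} = \frac{- \frac{137}{562} + \frac{\left(-25\right) \left(11 - 25\right)}{249}}{9 \left(-1631\right)} + \frac{64674}{\left(-123\right) \frac{1}{423} \frac{1}{-17}} = \frac{\left(-137\right) \frac{1}{562} + \frac{\left(-25\right) \left(-14\right)}{249}}{-14679} + \frac{64674}{\left(-123\right) \frac{1}{423} \left(- \frac{1}{17}\right)} = \left(- \frac{137}{562} + \frac{1}{249} \cdot 350\right) \left(- \frac{1}{14679}\right) + \frac{64674}{\frac{41}{2397}} = \left(- \frac{137}{562} + \frac{350}{249}\right) \left(- \frac{1}{14679}\right) + 64674 \cdot \frac{2397}{41} = \frac{162587}{139938} \left(- \frac{1}{14679}\right) + \frac{155023578}{41} = - \frac{162587}{2054149902} + \frac{155023578}{41} = \frac{318441667549723289}{84220145982}$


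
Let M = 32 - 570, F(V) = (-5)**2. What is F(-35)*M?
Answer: -13450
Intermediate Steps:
F(V) = 25
M = -538
F(-35)*M = 25*(-538) = -13450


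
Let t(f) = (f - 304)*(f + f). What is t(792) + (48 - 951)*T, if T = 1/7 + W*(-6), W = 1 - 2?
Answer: 767445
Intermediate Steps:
W = -1
T = 43/7 (T = 1/7 - 1*(-6) = 1*(⅐) + 6 = ⅐ + 6 = 43/7 ≈ 6.1429)
t(f) = 2*f*(-304 + f) (t(f) = (-304 + f)*(2*f) = 2*f*(-304 + f))
t(792) + (48 - 951)*T = 2*792*(-304 + 792) + (48 - 951)*(43/7) = 2*792*488 - 903*43/7 = 772992 - 5547 = 767445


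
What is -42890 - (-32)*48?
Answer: -41354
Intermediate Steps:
-42890 - (-32)*48 = -42890 - 1*(-1536) = -42890 + 1536 = -41354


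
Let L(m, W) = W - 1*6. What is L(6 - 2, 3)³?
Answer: -27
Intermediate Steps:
L(m, W) = -6 + W (L(m, W) = W - 6 = -6 + W)
L(6 - 2, 3)³ = (-6 + 3)³ = (-3)³ = -27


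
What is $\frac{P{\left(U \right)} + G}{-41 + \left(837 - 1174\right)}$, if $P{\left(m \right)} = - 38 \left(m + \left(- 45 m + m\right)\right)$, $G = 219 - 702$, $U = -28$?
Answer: $\frac{6605}{54} \approx 122.31$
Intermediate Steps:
$G = -483$
$P{\left(m \right)} = 1634 m$ ($P{\left(m \right)} = - 38 \left(m - 44 m\right) = - 38 \left(- 43 m\right) = 1634 m$)
$\frac{P{\left(U \right)} + G}{-41 + \left(837 - 1174\right)} = \frac{1634 \left(-28\right) - 483}{-41 + \left(837 - 1174\right)} = \frac{-45752 - 483}{-41 + \left(837 - 1174\right)} = - \frac{46235}{-41 - 337} = - \frac{46235}{-378} = \left(-46235\right) \left(- \frac{1}{378}\right) = \frac{6605}{54}$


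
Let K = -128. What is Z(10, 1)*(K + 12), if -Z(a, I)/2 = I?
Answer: 232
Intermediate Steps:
Z(a, I) = -2*I
Z(10, 1)*(K + 12) = (-2*1)*(-128 + 12) = -2*(-116) = 232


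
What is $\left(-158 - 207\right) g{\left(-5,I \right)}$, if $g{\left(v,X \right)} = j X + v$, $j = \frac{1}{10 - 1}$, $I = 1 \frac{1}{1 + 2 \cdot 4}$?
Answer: $\frac{147460}{81} \approx 1820.5$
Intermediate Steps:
$I = \frac{1}{9}$ ($I = 1 \frac{1}{1 + 8} = 1 \cdot \frac{1}{9} = \frac{1}{9} \approx 0.11111$)
$j = \frac{1}{9} \approx 0.11111$
$g{\left(v,X \right)} = v + \frac{X}{9}$ ($g{\left(v,X \right)} = \frac{X}{9} + v = v + \frac{X}{9}$)
$\left(-158 - 207\right) g{\left(-5,I \right)} = \left(-158 - 207\right) \left(-5 + \frac{1}{9} \cdot \frac{1}{9}\right) = \left(-158 - 207\right) \left(-5 + \frac{1}{81}\right) = \left(-365\right) \left(- \frac{404}{81}\right) = \frac{147460}{81}$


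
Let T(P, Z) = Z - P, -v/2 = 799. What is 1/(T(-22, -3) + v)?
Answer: -1/1579 ≈ -0.00063331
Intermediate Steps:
v = -1598 (v = -2*799 = -1598)
1/(T(-22, -3) + v) = 1/((-3 - 1*(-22)) - 1598) = 1/((-3 + 22) - 1598) = 1/(19 - 1598) = 1/(-1579) = -1/1579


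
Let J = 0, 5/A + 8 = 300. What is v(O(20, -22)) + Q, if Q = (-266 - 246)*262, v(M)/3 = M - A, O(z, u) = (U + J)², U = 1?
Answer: -39169187/292 ≈ -1.3414e+5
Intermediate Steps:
A = 5/292 (A = 5/(-8 + 300) = 5/292 ≈ 0.017123)
O(z, u) = 1 (O(z, u) = (1 + 0)² = 1² = 1)
v(M) = -15/292 + 3*M (v(M) = 3*(M - 1*5/292) = 3*(M - 5/292) = 3*(-5/292 + M) = -15/292 + 3*M)
Q = -134144 (Q = -512*262 = -134144)
v(O(20, -22)) + Q = (-15/292 + 3*1) - 134144 = (-15/292 + 3) - 134144 = 861/292 - 134144 = -39169187/292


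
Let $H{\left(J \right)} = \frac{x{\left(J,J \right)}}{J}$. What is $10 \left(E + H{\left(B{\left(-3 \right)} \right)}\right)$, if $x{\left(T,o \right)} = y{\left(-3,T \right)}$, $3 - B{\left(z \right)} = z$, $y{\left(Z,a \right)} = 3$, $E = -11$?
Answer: $-105$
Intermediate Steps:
$B{\left(z \right)} = 3 - z$
$x{\left(T,o \right)} = 3$
$H{\left(J \right)} = \frac{3}{J}$
$10 \left(E + H{\left(B{\left(-3 \right)} \right)}\right) = 10 \left(-11 + \frac{3}{3 - -3}\right) = 10 \left(-11 + \frac{3}{3 + 3}\right) = 10 \left(-11 + \frac{3}{6}\right) = 10 \left(-11 + 3 \cdot \frac{1}{6}\right) = 10 \left(-11 + \frac{1}{2}\right) = 10 \left(- \frac{21}{2}\right) = -105$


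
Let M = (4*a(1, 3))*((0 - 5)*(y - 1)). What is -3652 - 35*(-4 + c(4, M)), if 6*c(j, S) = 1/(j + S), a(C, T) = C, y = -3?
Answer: -252869/72 ≈ -3512.1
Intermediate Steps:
M = 80 (M = (4*1)*((0 - 5)*(-3 - 1)) = 4*(-5*(-4)) = 4*20 = 80)
c(j, S) = 1/(6*(S + j)) (c(j, S) = 1/(6*(j + S)) = 1/(6*(S + j)))
-3652 - 35*(-4 + c(4, M)) = -3652 - 35*(-4 + 1/(6*(80 + 4))) = -3652 - 35*(-4 + (⅙)/84) = -3652 - 35*(-4 + (⅙)*(1/84)) = -3652 - 35*(-4 + 1/504) = -3652 - 35*(-2015)/504 = -3652 - 1*(-10075/72) = -3652 + 10075/72 = -252869/72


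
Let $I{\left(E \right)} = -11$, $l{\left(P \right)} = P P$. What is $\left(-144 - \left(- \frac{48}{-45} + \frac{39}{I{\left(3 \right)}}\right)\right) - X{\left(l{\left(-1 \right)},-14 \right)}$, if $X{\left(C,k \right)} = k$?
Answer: $- \frac{21041}{165} \approx -127.52$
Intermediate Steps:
$l{\left(P \right)} = P^{2}$
$\left(-144 - \left(- \frac{48}{-45} + \frac{39}{I{\left(3 \right)}}\right)\right) - X{\left(l{\left(-1 \right)},-14 \right)} = \left(-144 - \left(- \frac{48}{-45} + \frac{39}{-11}\right)\right) - -14 = \left(-144 - \left(\left(-48\right) \left(- \frac{1}{45}\right) + 39 \left(- \frac{1}{11}\right)\right)\right) + 14 = \left(-144 - \left(\frac{16}{15} - \frac{39}{11}\right)\right) + 14 = \left(-144 - - \frac{409}{165}\right) + 14 = \left(-144 + \frac{409}{165}\right) + 14 = - \frac{23351}{165} + 14 = - \frac{21041}{165}$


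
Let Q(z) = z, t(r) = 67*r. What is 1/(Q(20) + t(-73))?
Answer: -1/4871 ≈ -0.00020530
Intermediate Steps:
1/(Q(20) + t(-73)) = 1/(20 + 67*(-73)) = 1/(20 - 4891) = 1/(-4871) = -1/4871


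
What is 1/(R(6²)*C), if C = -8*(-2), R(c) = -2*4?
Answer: -1/128 ≈ -0.0078125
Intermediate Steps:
R(c) = -8
C = 16
1/(R(6²)*C) = 1/(-8*16) = 1/(-128) = -1/128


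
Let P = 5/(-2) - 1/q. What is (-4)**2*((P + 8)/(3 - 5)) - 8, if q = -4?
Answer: -54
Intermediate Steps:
P = -9/4 (P = 5/(-2) - 1/(-4) = 5*(-1/2) - 1*(-1/4) = -5/2 + 1/4 = -9/4 ≈ -2.2500)
(-4)**2*((P + 8)/(3 - 5)) - 8 = (-4)**2*((-9/4 + 8)/(3 - 5)) - 8 = 16*((23/4)/(-2)) - 8 = 16*((23/4)*(-1/2)) - 8 = 16*(-23/8) - 8 = -46 - 8 = -54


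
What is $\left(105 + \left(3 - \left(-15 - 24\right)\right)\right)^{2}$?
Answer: $21609$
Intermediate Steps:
$\left(105 + \left(3 - \left(-15 - 24\right)\right)\right)^{2} = \left(105 + \left(3 - -39\right)\right)^{2} = \left(105 + \left(3 + 39\right)\right)^{2} = \left(105 + 42\right)^{2} = 147^{2} = 21609$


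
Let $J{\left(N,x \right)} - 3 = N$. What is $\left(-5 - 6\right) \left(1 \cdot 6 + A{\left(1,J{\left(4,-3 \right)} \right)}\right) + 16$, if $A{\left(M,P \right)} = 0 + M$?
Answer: $-61$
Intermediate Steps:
$J{\left(N,x \right)} = 3 + N$
$A{\left(M,P \right)} = M$
$\left(-5 - 6\right) \left(1 \cdot 6 + A{\left(1,J{\left(4,-3 \right)} \right)}\right) + 16 = \left(-5 - 6\right) \left(1 \cdot 6 + 1\right) + 16 = - 11 \left(6 + 1\right) + 16 = \left(-11\right) 7 + 16 = -77 + 16 = -61$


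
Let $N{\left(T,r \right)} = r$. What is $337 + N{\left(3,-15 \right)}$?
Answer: $322$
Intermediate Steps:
$337 + N{\left(3,-15 \right)} = 337 - 15 = 322$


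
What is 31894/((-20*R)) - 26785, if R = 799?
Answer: -214028097/7990 ≈ -26787.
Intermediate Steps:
31894/((-20*R)) - 26785 = 31894/((-20*799)) - 26785 = 31894/(-15980) - 26785 = 31894*(-1/15980) - 26785 = -15947/7990 - 26785 = -214028097/7990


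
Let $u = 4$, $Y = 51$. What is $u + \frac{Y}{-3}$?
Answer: $-13$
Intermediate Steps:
$u + \frac{Y}{-3} = 4 + \frac{1}{-3} \cdot 51 = 4 - 17 = -13$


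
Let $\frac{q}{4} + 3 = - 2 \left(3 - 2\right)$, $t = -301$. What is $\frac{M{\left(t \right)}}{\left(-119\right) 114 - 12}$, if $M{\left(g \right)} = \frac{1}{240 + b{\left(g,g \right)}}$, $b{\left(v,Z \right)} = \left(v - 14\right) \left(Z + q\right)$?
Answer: $- \frac{1}{1376198190} \approx -7.2664 \cdot 10^{-10}$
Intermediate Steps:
$q = -20$ ($q = -12 + 4 \left(- 2 \left(3 - 2\right)\right) = -12 + 4 \left(\left(-2\right) 1\right) = -12 + 4 \left(-2\right) = -12 - 8 = -20$)
$b{\left(v,Z \right)} = \left(-20 + Z\right) \left(-14 + v\right)$ ($b{\left(v,Z \right)} = \left(v - 14\right) \left(Z - 20\right) = \left(-14 + v\right) \left(-20 + Z\right) = \left(-20 + Z\right) \left(-14 + v\right)$)
$M{\left(g \right)} = \frac{1}{520 + g^{2} - 34 g}$ ($M{\left(g \right)} = \frac{1}{240 + \left(280 - 20 g - 14 g + g g\right)} = \frac{1}{240 + \left(280 - 20 g - 14 g + g^{2}\right)} = \frac{1}{240 + \left(280 + g^{2} - 34 g\right)} = \frac{1}{520 + g^{2} - 34 g}$)
$\frac{M{\left(t \right)}}{\left(-119\right) 114 - 12} = \frac{1}{\left(520 + \left(-301\right)^{2} - -10234\right) \left(\left(-119\right) 114 - 12\right)} = \frac{1}{\left(520 + 90601 + 10234\right) \left(-13566 - 12\right)} = \frac{1}{101355 \left(-13578\right)} = \frac{1}{101355} \left(- \frac{1}{13578}\right) = - \frac{1}{1376198190}$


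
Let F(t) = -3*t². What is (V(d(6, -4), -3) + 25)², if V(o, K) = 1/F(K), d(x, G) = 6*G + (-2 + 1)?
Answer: 454276/729 ≈ 623.15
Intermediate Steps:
F(t) = -3*t²
d(x, G) = -1 + 6*G (d(x, G) = 6*G - 1 = -1 + 6*G)
V(o, K) = -1/(3*K²) (V(o, K) = 1/(-3*K²) = -1/(3*K²))
(V(d(6, -4), -3) + 25)² = (-⅓/(-3)² + 25)² = (-⅓*⅑ + 25)² = (-1/27 + 25)² = (674/27)² = 454276/729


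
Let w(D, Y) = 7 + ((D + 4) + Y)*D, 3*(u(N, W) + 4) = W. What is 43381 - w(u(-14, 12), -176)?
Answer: 43374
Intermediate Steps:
u(N, W) = -4 + W/3
w(D, Y) = 7 + D*(4 + D + Y) (w(D, Y) = 7 + ((4 + D) + Y)*D = 7 + (4 + D + Y)*D = 7 + D*(4 + D + Y))
43381 - w(u(-14, 12), -176) = 43381 - (7 + (-4 + (⅓)*12)² + 4*(-4 + (⅓)*12) + (-4 + (⅓)*12)*(-176)) = 43381 - (7 + (-4 + 4)² + 4*(-4 + 4) + (-4 + 4)*(-176)) = 43381 - (7 + 0² + 4*0 + 0*(-176)) = 43381 - (7 + 0 + 0 + 0) = 43381 - 1*7 = 43381 - 7 = 43374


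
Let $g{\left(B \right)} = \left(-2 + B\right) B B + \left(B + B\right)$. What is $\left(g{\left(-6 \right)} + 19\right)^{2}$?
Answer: $78961$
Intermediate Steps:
$g{\left(B \right)} = 2 B + B^{2} \left(-2 + B\right)$ ($g{\left(B \right)} = B \left(-2 + B\right) B + 2 B = B^{2} \left(-2 + B\right) + 2 B = 2 B + B^{2} \left(-2 + B\right)$)
$\left(g{\left(-6 \right)} + 19\right)^{2} = \left(- 6 \left(2 + \left(-6\right)^{2} - -12\right) + 19\right)^{2} = \left(- 6 \left(2 + 36 + 12\right) + 19\right)^{2} = \left(\left(-6\right) 50 + 19\right)^{2} = \left(-300 + 19\right)^{2} = \left(-281\right)^{2} = 78961$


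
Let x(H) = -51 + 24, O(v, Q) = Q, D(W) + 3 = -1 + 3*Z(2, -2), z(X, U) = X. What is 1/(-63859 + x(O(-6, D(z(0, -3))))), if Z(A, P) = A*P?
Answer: -1/63886 ≈ -1.5653e-5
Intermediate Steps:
D(W) = -16 (D(W) = -3 + (-1 + 3*(2*(-2))) = -3 + (-1 + 3*(-4)) = -3 + (-1 - 12) = -3 - 13 = -16)
x(H) = -27
1/(-63859 + x(O(-6, D(z(0, -3))))) = 1/(-63859 - 27) = 1/(-63886) = -1/63886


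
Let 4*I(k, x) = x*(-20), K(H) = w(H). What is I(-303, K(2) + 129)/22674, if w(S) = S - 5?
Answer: -105/3779 ≈ -0.027785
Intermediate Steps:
w(S) = -5 + S
K(H) = -5 + H
I(k, x) = -5*x (I(k, x) = (x*(-20))/4 = (-20*x)/4 = -5*x)
I(-303, K(2) + 129)/22674 = -5*((-5 + 2) + 129)/22674 = -5*(-3 + 129)*(1/22674) = -5*126*(1/22674) = -630*1/22674 = -105/3779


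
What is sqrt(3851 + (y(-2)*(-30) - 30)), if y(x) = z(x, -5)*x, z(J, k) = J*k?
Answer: sqrt(4421) ≈ 66.491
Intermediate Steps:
y(x) = -5*x**2 (y(x) = (x*(-5))*x = (-5*x)*x = -5*x**2)
sqrt(3851 + (y(-2)*(-30) - 30)) = sqrt(3851 + (-5*(-2)**2*(-30) - 30)) = sqrt(3851 + (-5*4*(-30) - 30)) = sqrt(3851 + (-20*(-30) - 30)) = sqrt(3851 + (600 - 30)) = sqrt(3851 + 570) = sqrt(4421)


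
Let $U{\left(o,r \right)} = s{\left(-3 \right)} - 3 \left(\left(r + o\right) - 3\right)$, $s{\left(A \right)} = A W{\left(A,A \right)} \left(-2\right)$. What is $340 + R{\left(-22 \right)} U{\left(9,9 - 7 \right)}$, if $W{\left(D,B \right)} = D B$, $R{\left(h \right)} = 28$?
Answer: $1180$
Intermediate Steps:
$W{\left(D,B \right)} = B D$
$s{\left(A \right)} = - 2 A^{3}$ ($s{\left(A \right)} = A A A \left(-2\right) = A A^{2} \left(-2\right) = A^{3} \left(-2\right) = - 2 A^{3}$)
$U{\left(o,r \right)} = 63 - 3 o - 3 r$ ($U{\left(o,r \right)} = - 2 \left(-3\right)^{3} - 3 \left(\left(r + o\right) - 3\right) = \left(-2\right) \left(-27\right) - 3 \left(\left(o + r\right) - 3\right) = 54 - 3 \left(-3 + o + r\right) = 54 - \left(-9 + 3 o + 3 r\right) = 63 - 3 o - 3 r$)
$340 + R{\left(-22 \right)} U{\left(9,9 - 7 \right)} = 340 + 28 \left(63 - 27 - 3 \left(9 - 7\right)\right) = 340 + 28 \left(63 - 27 - 6\right) = 340 + 28 \cdot 30 = 340 + 840 = 1180$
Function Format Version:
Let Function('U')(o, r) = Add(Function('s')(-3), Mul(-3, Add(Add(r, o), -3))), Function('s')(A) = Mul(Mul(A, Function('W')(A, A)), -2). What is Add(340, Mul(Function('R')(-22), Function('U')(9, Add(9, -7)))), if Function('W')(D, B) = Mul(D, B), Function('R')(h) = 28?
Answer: 1180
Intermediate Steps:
Function('W')(D, B) = Mul(B, D)
Function('s')(A) = Mul(-2, Pow(A, 3)) (Function('s')(A) = Mul(Mul(A, Mul(A, A)), -2) = Mul(Mul(A, Pow(A, 2)), -2) = Mul(Pow(A, 3), -2) = Mul(-2, Pow(A, 3)))
Function('U')(o, r) = Add(63, Mul(-3, o), Mul(-3, r)) (Function('U')(o, r) = Add(Mul(-2, Pow(-3, 3)), Mul(-3, Add(Add(r, o), -3))) = Add(Mul(-2, -27), Mul(-3, Add(Add(o, r), -3))) = Add(54, Mul(-3, Add(-3, o, r))) = Add(54, Add(9, Mul(-3, o), Mul(-3, r))) = Add(63, Mul(-3, o), Mul(-3, r)))
Add(340, Mul(Function('R')(-22), Function('U')(9, Add(9, -7)))) = Add(340, Mul(28, Add(63, Mul(-3, 9), Mul(-3, Add(9, -7))))) = Add(340, Mul(28, Add(63, -27, Mul(-3, 2)))) = Add(340, Mul(28, Add(63, -27, -6))) = Add(340, Mul(28, 30)) = Add(340, 840) = 1180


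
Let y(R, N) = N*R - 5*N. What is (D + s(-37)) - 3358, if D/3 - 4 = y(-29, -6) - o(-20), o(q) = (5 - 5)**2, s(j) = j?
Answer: -2771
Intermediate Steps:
o(q) = 0 (o(q) = 0**2 = 0)
y(R, N) = -5*N + N*R
D = 624 (D = 12 + 3*(-6*(-5 - 29) - 1*0) = 12 + 3*(-6*(-34) + 0) = 12 + 3*(204 + 0) = 12 + 3*204 = 12 + 612 = 624)
(D + s(-37)) - 3358 = (624 - 37) - 3358 = 587 - 3358 = -2771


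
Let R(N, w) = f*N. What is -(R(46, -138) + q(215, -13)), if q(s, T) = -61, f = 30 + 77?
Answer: -4861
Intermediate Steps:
f = 107
R(N, w) = 107*N
-(R(46, -138) + q(215, -13)) = -(107*46 - 61) = -(4922 - 61) = -1*4861 = -4861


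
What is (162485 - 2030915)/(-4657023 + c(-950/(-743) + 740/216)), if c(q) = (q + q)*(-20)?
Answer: 37482574230/93428313503 ≈ 0.40119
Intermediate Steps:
c(q) = -40*q (c(q) = (2*q)*(-20) = -40*q)
(162485 - 2030915)/(-4657023 + c(-950/(-743) + 740/216)) = (162485 - 2030915)/(-4657023 - 40*(-950/(-743) + 740/216)) = -1868430/(-4657023 - 40*(-950*(-1/743) + 740*(1/216))) = -1868430/(-4657023 - 40*(950/743 + 185/54)) = -1868430/(-4657023 - 40*188755/40122) = -1868430/(-4657023 - 3775100/20061) = -1868430/(-93428313503/20061) = -1868430*(-20061/93428313503) = 37482574230/93428313503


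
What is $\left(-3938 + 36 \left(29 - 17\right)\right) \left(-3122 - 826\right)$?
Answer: $13841688$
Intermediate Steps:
$\left(-3938 + 36 \left(29 - 17\right)\right) \left(-3122 - 826\right) = \left(-3938 + 36 \cdot 12\right) \left(-3948\right) = \left(-3938 + 432\right) \left(-3948\right) = \left(-3506\right) \left(-3948\right) = 13841688$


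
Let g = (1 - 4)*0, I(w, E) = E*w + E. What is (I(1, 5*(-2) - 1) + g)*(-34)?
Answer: 748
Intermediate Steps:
I(w, E) = E + E*w
g = 0 (g = -3*0 = 0)
(I(1, 5*(-2) - 1) + g)*(-34) = ((5*(-2) - 1)*(1 + 1) + 0)*(-34) = ((-10 - 1)*2 + 0)*(-34) = (-11*2 + 0)*(-34) = (-22 + 0)*(-34) = -22*(-34) = 748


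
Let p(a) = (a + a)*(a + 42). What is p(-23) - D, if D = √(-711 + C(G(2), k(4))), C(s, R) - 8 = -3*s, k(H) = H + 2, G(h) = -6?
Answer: -874 - I*√685 ≈ -874.0 - 26.173*I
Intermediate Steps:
p(a) = 2*a*(42 + a) (p(a) = (2*a)*(42 + a) = 2*a*(42 + a))
k(H) = 2 + H
C(s, R) = 8 - 3*s
D = I*√685 (D = √(-711 + (8 - 3*(-6))) = √(-711 + (8 + 18)) = √(-711 + 26) = √(-685) = I*√685 ≈ 26.173*I)
p(-23) - D = 2*(-23)*(42 - 23) - I*√685 = 2*(-23)*19 - I*√685 = -874 - I*√685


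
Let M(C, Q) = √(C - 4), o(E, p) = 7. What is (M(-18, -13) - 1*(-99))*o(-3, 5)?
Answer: 693 + 7*I*√22 ≈ 693.0 + 32.833*I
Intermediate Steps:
M(C, Q) = √(-4 + C)
(M(-18, -13) - 1*(-99))*o(-3, 5) = (√(-4 - 18) - 1*(-99))*7 = (√(-22) + 99)*7 = (I*√22 + 99)*7 = (99 + I*√22)*7 = 693 + 7*I*√22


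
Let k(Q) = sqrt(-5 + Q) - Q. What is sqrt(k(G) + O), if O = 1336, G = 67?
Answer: sqrt(1269 + sqrt(62)) ≈ 35.733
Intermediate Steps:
sqrt(k(G) + O) = sqrt((sqrt(-5 + 67) - 1*67) + 1336) = sqrt((sqrt(62) - 67) + 1336) = sqrt((-67 + sqrt(62)) + 1336) = sqrt(1269 + sqrt(62))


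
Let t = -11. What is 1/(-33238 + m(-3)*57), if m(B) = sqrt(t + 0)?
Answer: -33238/1104800383 - 57*I*sqrt(11)/1104800383 ≈ -3.0085e-5 - 1.7111e-7*I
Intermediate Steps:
m(B) = I*sqrt(11) (m(B) = sqrt(-11 + 0) = sqrt(-11) = I*sqrt(11))
1/(-33238 + m(-3)*57) = 1/(-33238 + (I*sqrt(11))*57) = 1/(-33238 + 57*I*sqrt(11))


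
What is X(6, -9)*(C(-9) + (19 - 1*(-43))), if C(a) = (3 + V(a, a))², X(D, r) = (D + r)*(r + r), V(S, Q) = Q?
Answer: 5292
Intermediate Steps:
X(D, r) = 2*r*(D + r) (X(D, r) = (D + r)*(2*r) = 2*r*(D + r))
C(a) = (3 + a)²
X(6, -9)*(C(-9) + (19 - 1*(-43))) = (2*(-9)*(6 - 9))*((3 - 9)² + (19 - 1*(-43))) = (2*(-9)*(-3))*((-6)² + (19 + 43)) = 54*(36 + 62) = 54*98 = 5292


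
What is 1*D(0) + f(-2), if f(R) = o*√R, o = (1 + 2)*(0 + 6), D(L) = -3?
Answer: -3 + 18*I*√2 ≈ -3.0 + 25.456*I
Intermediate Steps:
o = 18 (o = 3*6 = 18)
f(R) = 18*√R
1*D(0) + f(-2) = 1*(-3) + 18*√(-2) = -3 + 18*(I*√2) = -3 + 18*I*√2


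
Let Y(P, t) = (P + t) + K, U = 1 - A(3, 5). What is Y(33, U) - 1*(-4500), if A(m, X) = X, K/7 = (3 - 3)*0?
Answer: 4529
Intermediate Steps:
K = 0 (K = 7*((3 - 3)*0) = 7*(0*0) = 7*0 = 0)
U = -4 (U = 1 - 1*5 = 1 - 5 = -4)
Y(P, t) = P + t (Y(P, t) = (P + t) + 0 = P + t)
Y(33, U) - 1*(-4500) = (33 - 4) - 1*(-4500) = 29 + 4500 = 4529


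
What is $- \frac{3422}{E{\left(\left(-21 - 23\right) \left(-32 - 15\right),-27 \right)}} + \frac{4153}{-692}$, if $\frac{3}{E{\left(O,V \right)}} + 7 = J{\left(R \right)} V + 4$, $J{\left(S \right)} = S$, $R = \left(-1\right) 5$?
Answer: $- \frac{104197209}{692} \approx -1.5057 \cdot 10^{5}$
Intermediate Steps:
$R = -5$
$E{\left(O,V \right)} = \frac{3}{-3 - 5 V}$ ($E{\left(O,V \right)} = \frac{3}{-7 - \left(-4 + 5 V\right)} = \frac{3}{-3 - 5 V}$)
$- \frac{3422}{E{\left(\left(-21 - 23\right) \left(-32 - 15\right),-27 \right)}} + \frac{4153}{-692} = - \frac{3422}{3 \frac{1}{-3 - -135}} + \frac{4153}{-692} = - \frac{3422}{3 \frac{1}{-3 + 135}} + 4153 \left(- \frac{1}{692}\right) = - \frac{3422}{3 \cdot \frac{1}{132}} - \frac{4153}{692} = - 3422 \frac{1}{\frac{1}{44}} - \frac{4153}{692} = \left(-3422\right) 44 - \frac{4153}{692} = -150568 - \frac{4153}{692} = - \frac{104197209}{692}$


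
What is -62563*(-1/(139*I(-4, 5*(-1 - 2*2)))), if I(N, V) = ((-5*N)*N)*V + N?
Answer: 62563/277444 ≈ 0.22550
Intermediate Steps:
I(N, V) = N - 5*V*N² (I(N, V) = (-5*N²)*V + N = -5*V*N² + N = N - 5*V*N²)
-62563*(-1/(139*I(-4, 5*(-1 - 2*2)))) = -62563*1/(556*(1 - 5*(-4)*5*(-1 - 2*2))) = -62563*1/(556*(1 - 5*(-4)*5*(-1 - 4))) = -62563*1/(556*(1 - 5*(-4)*5*(-5))) = -62563*1/(556*(1 - 5*(-4)*(-25))) = -62563*1/(556*(1 - 500)) = -62563/(-4*(-499)*(-139)) = -62563/(1996*(-139)) = -62563/(-277444) = -62563*(-1/277444) = 62563/277444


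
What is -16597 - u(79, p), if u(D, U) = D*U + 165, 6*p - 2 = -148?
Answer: -44519/3 ≈ -14840.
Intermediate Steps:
p = -73/3 (p = ⅓ + (⅙)*(-148) = ⅓ - 74/3 = -73/3 ≈ -24.333)
u(D, U) = 165 + D*U
-16597 - u(79, p) = -16597 - (165 + 79*(-73/3)) = -16597 - (165 - 5767/3) = -16597 - 1*(-5272/3) = -16597 + 5272/3 = -44519/3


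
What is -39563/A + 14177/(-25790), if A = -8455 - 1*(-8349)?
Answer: 254706752/683435 ≈ 372.69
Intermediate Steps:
A = -106 (A = -8455 + 8349 = -106)
-39563/A + 14177/(-25790) = -39563/(-106) + 14177/(-25790) = -39563*(-1/106) + 14177*(-1/25790) = 39563/106 - 14177/25790 = 254706752/683435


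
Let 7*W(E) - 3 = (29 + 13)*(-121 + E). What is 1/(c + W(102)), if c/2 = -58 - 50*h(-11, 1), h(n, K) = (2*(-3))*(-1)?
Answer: -7/5807 ≈ -0.0012054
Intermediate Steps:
W(E) = -5079/7 + 6*E (W(E) = 3/7 + ((29 + 13)*(-121 + E))/7 = 3/7 + (42*(-121 + E))/7 = 3/7 + (-5082 + 42*E)/7 = 3/7 + (-726 + 6*E) = -5079/7 + 6*E)
h(n, K) = 6 (h(n, K) = -6*(-1) = 6)
c = -716 (c = 2*(-58 - 50*6) = 2*(-58 - 300) = 2*(-358) = -716)
1/(c + W(102)) = 1/(-716 + (-5079/7 + 6*102)) = 1/(-716 + (-5079/7 + 612)) = 1/(-716 - 795/7) = 1/(-5807/7) = -7/5807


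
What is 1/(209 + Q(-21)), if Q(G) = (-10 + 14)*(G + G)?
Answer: 1/41 ≈ 0.024390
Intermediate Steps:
Q(G) = 8*G (Q(G) = 4*(2*G) = 8*G)
1/(209 + Q(-21)) = 1/(209 + 8*(-21)) = 1/(209 - 168) = 1/41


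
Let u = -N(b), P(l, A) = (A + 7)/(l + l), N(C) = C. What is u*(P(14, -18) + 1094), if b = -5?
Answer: 153105/28 ≈ 5468.0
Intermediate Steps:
P(l, A) = (7 + A)/(2*l) (P(l, A) = (7 + A)/((2*l)) = (7 + A)*(1/(2*l)) = (7 + A)/(2*l))
u = 5 (u = -1*(-5) = 5)
u*(P(14, -18) + 1094) = 5*((1/2)*(7 - 18)/14 + 1094) = 5*((1/2)*(1/14)*(-11) + 1094) = 5*(-11/28 + 1094) = 5*(30621/28) = 153105/28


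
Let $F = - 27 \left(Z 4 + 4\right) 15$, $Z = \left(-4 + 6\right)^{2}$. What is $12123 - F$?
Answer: $20223$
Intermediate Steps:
$Z = 4$ ($Z = 2^{2} = 4$)
$F = -8100$ ($F = - 27 \left(4 \cdot 4 + 4\right) 15 = - 27 \left(16 + 4\right) 15 = \left(-27\right) 20 \cdot 15 = \left(-540\right) 15 = -8100$)
$12123 - F = 12123 - -8100 = 12123 + 8100 = 20223$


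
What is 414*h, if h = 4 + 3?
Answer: 2898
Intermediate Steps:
h = 7
414*h = 414*7 = 2898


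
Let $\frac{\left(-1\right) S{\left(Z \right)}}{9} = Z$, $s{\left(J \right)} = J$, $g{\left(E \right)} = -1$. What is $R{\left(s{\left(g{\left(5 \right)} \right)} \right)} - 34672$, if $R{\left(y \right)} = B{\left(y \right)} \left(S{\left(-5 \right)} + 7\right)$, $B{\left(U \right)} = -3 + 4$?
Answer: $-34620$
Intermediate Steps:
$B{\left(U \right)} = 1$
$S{\left(Z \right)} = - 9 Z$
$R{\left(y \right)} = 52$ ($R{\left(y \right)} = 1 \left(\left(-9\right) \left(-5\right) + 7\right) = 1 \left(45 + 7\right) = 1 \cdot 52 = 52$)
$R{\left(s{\left(g{\left(5 \right)} \right)} \right)} - 34672 = 52 - 34672 = -34620$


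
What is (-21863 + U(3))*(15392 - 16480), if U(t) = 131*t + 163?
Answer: 23182016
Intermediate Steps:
U(t) = 163 + 131*t
(-21863 + U(3))*(15392 - 16480) = (-21863 + (163 + 131*3))*(15392 - 16480) = (-21863 + (163 + 393))*(-1088) = (-21863 + 556)*(-1088) = -21307*(-1088) = 23182016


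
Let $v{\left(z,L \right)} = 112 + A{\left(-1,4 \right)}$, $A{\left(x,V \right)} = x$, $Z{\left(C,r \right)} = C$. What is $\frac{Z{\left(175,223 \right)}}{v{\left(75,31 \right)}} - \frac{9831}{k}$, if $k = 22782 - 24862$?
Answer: $\frac{1455241}{230880} \approx 6.303$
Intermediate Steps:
$v{\left(z,L \right)} = 111$ ($v{\left(z,L \right)} = 112 - 1 = 111$)
$k = -2080$
$\frac{Z{\left(175,223 \right)}}{v{\left(75,31 \right)}} - \frac{9831}{k} = \frac{175}{111} - \frac{9831}{-2080} = 175 \cdot \frac{1}{111} - - \frac{9831}{2080} = \frac{175}{111} + \frac{9831}{2080} = \frac{1455241}{230880}$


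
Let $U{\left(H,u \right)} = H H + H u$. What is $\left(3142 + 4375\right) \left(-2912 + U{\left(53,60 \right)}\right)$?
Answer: $23129809$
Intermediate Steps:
$U{\left(H,u \right)} = H^{2} + H u$
$\left(3142 + 4375\right) \left(-2912 + U{\left(53,60 \right)}\right) = \left(3142 + 4375\right) \left(-2912 + 53 \left(53 + 60\right)\right) = 7517 \left(-2912 + 53 \cdot 113\right) = 7517 \left(-2912 + 5989\right) = 7517 \cdot 3077 = 23129809$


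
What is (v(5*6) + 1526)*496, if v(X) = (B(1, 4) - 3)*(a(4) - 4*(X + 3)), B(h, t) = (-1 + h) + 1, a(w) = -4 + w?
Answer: 887840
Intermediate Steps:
B(h, t) = h
v(X) = 24 + 8*X (v(X) = (1 - 3)*((-4 + 4) - 4*(X + 3)) = -2*(0 - 4*(3 + X)) = -2*(0 + (-12 - 4*X)) = -2*(-12 - 4*X) = 24 + 8*X)
(v(5*6) + 1526)*496 = ((24 + 8*(5*6)) + 1526)*496 = ((24 + 8*30) + 1526)*496 = ((24 + 240) + 1526)*496 = (264 + 1526)*496 = 1790*496 = 887840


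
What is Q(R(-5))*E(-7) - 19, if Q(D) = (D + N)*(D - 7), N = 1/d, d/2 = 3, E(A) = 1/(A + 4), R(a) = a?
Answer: -115/3 ≈ -38.333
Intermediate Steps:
E(A) = 1/(4 + A)
d = 6 (d = 2*3 = 6)
N = ⅙ (N = 1/6 = ⅙ ≈ 0.16667)
Q(D) = (-7 + D)*(⅙ + D) (Q(D) = (D + ⅙)*(D - 7) = (⅙ + D)*(-7 + D) = (-7 + D)*(⅙ + D))
Q(R(-5))*E(-7) - 19 = (-7/6 + (-5)² - 41/6*(-5))/(4 - 7) - 19 = (-7/6 + 25 + 205/6)/(-3) - 19 = 58*(-⅓) - 19 = -58/3 - 19 = -115/3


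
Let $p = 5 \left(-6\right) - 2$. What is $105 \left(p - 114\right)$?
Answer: $-15330$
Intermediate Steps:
$p = -32$ ($p = -30 - 2 = -32$)
$105 \left(p - 114\right) = 105 \left(-32 - 114\right) = 105 \left(-146\right) = -15330$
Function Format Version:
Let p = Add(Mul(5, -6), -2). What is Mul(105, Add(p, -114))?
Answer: -15330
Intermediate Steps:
p = -32 (p = Add(-30, -2) = -32)
Mul(105, Add(p, -114)) = Mul(105, Add(-32, -114)) = Mul(105, -146) = -15330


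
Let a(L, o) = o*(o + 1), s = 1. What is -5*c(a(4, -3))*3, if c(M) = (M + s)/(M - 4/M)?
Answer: -315/16 ≈ -19.688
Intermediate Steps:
a(L, o) = o*(1 + o)
c(M) = (1 + M)/(M - 4/M) (c(M) = (M + 1)/(M - 4/M) = (1 + M)/(M - 4/M))
-5*c(a(4, -3))*3 = -5*(-3*(1 - 3))*(1 - 3*(1 - 3))/(-4 + (-3*(1 - 3))²)*3 = -5*(-3*(-2))*(1 - 3*(-2))/(-4 + (-3*(-2))²)*3 = -30*(1 + 6)/(-4 + 6²)*3 = -30*7/(-4 + 36)*3 = -30*7/32*3 = -5*21/16*3 = -105/16*3 = -315/16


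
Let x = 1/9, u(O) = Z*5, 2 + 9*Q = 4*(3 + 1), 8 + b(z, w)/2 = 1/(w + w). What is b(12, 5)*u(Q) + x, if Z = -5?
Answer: 3556/9 ≈ 395.11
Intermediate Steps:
b(z, w) = -16 + 1/w (b(z, w) = -16 + 2/(w + w) = -16 + 2/((2*w)) = -16 + 2*(1/(2*w)) = -16 + 1/w)
Q = 14/9 (Q = -2/9 + (4*(3 + 1))/9 = -2/9 + (4*4)/9 = -2/9 + (⅑)*16 = -2/9 + 16/9 = 14/9 ≈ 1.5556)
u(O) = -25 (u(O) = -5*5 = -25)
x = ⅑ ≈ 0.11111
b(12, 5)*u(Q) + x = (-16 + 1/5)*(-25) + ⅑ = (-16 + ⅕)*(-25) + ⅑ = -79/5*(-25) + ⅑ = 395 + ⅑ = 3556/9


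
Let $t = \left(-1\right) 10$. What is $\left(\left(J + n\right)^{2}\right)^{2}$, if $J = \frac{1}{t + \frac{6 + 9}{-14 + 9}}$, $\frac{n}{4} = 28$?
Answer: $\frac{4481794850625}{28561} \approx 1.5692 \cdot 10^{8}$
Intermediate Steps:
$n = 112$ ($n = 4 \cdot 28 = 112$)
$t = -10$
$J = - \frac{1}{13}$ ($J = \frac{1}{-10 + \frac{6 + 9}{-14 + 9}} = \frac{1}{-10 + \frac{15}{-5}} = \frac{1}{-10 + 15 \left(- \frac{1}{5}\right)} = \frac{1}{-10 - 3} = \frac{1}{-13} = - \frac{1}{13} \approx -0.076923$)
$\left(\left(J + n\right)^{2}\right)^{2} = \left(\left(- \frac{1}{13} + 112\right)^{2}\right)^{2} = \left(\left(\frac{1455}{13}\right)^{2}\right)^{2} = \left(\frac{2117025}{169}\right)^{2} = \frac{4481794850625}{28561}$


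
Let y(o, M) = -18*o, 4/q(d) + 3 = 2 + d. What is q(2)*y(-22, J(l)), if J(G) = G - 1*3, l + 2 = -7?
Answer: 1584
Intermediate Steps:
l = -9 (l = -2 - 7 = -9)
J(G) = -3 + G (J(G) = G - 3 = -3 + G)
q(d) = 4/(-1 + d) (q(d) = 4/(-3 + (2 + d)) = 4/(-1 + d))
q(2)*y(-22, J(l)) = (4/(-1 + 2))*(-18*(-22)) = (4/1)*396 = (4*1)*396 = 4*396 = 1584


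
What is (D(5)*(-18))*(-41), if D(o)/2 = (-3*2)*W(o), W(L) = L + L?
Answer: -88560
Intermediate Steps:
W(L) = 2*L
D(o) = -24*o (D(o) = 2*((-3*2)*(2*o)) = 2*(-12*o) = -24*o)
(D(5)*(-18))*(-41) = (-24*5*(-18))*(-41) = -120*(-18)*(-41) = 2160*(-41) = -88560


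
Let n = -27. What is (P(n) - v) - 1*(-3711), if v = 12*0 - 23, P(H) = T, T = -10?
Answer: 3724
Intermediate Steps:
P(H) = -10
v = -23 (v = 0 - 23 = -23)
(P(n) - v) - 1*(-3711) = (-10 - 1*(-23)) - 1*(-3711) = (-10 + 23) + 3711 = 13 + 3711 = 3724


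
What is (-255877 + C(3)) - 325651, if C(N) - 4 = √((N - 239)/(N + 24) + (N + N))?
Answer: -581524 + I*√222/9 ≈ -5.8152e+5 + 1.6555*I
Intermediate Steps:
C(N) = 4 + √(2*N + (-239 + N)/(24 + N)) (C(N) = 4 + √((N - 239)/(N + 24) + (N + N)) = 4 + √((-239 + N)/(24 + N) + 2*N) = 4 + √(2*N + (-239 + N)/(24 + N)))
(-255877 + C(3)) - 325651 = (-255877 + (4 + √((-239 + 3 + 2*3*(24 + 3))/(24 + 3)))) - 325651 = (-255877 + (4 + √((-239 + 3 + 2*3*27)/27))) - 325651 = (-255877 + (4 + √((-239 + 3 + 162)/27))) - 325651 = (-255877 + (4 + √((1/27)*(-74)))) - 325651 = (-255877 + (4 + √(-74/27))) - 325651 = (-255877 + (4 + I*√222/9)) - 325651 = (-255873 + I*√222/9) - 325651 = -581524 + I*√222/9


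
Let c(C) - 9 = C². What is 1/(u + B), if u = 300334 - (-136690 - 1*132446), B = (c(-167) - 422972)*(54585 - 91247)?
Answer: 1/14484772458 ≈ 6.9038e-11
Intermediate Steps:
c(C) = 9 + C²
B = 14484202988 (B = ((9 + (-167)²) - 422972)*(54585 - 91247) = ((9 + 27889) - 422972)*(-36662) = (27898 - 422972)*(-36662) = -395074*(-36662) = 14484202988)
u = 569470 (u = 300334 - (-136690 - 132446) = 300334 - 1*(-269136) = 300334 + 269136 = 569470)
1/(u + B) = 1/(569470 + 14484202988) = 1/14484772458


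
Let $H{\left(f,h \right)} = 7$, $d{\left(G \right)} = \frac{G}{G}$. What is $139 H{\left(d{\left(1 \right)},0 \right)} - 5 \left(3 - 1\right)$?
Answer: $963$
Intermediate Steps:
$d{\left(G \right)} = 1$
$139 H{\left(d{\left(1 \right)},0 \right)} - 5 \left(3 - 1\right) = 139 \cdot 7 - 5 \left(3 - 1\right) = 973 - 10 = 963$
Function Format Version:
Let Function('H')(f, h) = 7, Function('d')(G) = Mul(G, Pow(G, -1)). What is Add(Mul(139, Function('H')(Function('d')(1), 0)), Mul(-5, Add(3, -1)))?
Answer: 963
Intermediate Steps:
Function('d')(G) = 1
Add(Mul(139, Function('H')(Function('d')(1), 0)), Mul(-5, Add(3, -1))) = Add(Mul(139, 7), Mul(-5, Add(3, -1))) = Add(973, Mul(-5, 2)) = Add(973, -10) = 963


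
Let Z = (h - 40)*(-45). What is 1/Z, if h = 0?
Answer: 1/1800 ≈ 0.00055556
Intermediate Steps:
Z = 1800 (Z = (0 - 40)*(-45) = -40*(-45) = 1800)
1/Z = 1/1800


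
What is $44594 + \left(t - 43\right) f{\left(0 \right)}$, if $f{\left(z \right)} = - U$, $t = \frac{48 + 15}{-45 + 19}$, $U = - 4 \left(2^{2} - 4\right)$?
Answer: $44594$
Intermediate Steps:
$U = 0$ ($U = - 4 \left(4 - 4\right) = \left(-4\right) 0 = 0$)
$t = - \frac{63}{26}$ ($t = \frac{63}{-26} = 63 \left(- \frac{1}{26}\right) = - \frac{63}{26} \approx -2.4231$)
$f{\left(z \right)} = 0$ ($f{\left(z \right)} = \left(-1\right) 0 = 0$)
$44594 + \left(t - 43\right) f{\left(0 \right)} = 44594 + \left(- \frac{63}{26} - 43\right) 0 = 44594 - 0 = 44594 + 0 = 44594$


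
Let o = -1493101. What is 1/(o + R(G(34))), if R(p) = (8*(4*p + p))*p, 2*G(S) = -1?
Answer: -1/1493091 ≈ -6.6975e-7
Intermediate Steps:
G(S) = -½ (G(S) = (½)*(-1) = -½)
R(p) = 40*p² (R(p) = (8*(5*p))*p = (40*p)*p = 40*p²)
1/(o + R(G(34))) = 1/(-1493101 + 40*(-½)²) = 1/(-1493101 + 40*(¼)) = 1/(-1493101 + 10) = 1/(-1493091) = -1/1493091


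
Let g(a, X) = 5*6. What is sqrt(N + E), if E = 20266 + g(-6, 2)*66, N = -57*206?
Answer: 2*sqrt(2626) ≈ 102.49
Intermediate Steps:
g(a, X) = 30
N = -11742
E = 22246 (E = 20266 + 30*66 = 20266 + 1980 = 22246)
sqrt(N + E) = sqrt(-11742 + 22246) = sqrt(10504) = 2*sqrt(2626)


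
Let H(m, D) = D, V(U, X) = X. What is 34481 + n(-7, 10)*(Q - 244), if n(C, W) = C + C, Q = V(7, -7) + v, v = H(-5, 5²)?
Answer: 37645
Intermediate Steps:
v = 25 (v = 5² = 25)
Q = 18 (Q = -7 + 25 = 18)
n(C, W) = 2*C
34481 + n(-7, 10)*(Q - 244) = 34481 + (2*(-7))*(18 - 244) = 34481 - 14*(-226) = 34481 + 3164 = 37645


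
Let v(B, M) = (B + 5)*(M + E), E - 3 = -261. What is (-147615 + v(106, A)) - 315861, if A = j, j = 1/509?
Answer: -250485915/509 ≈ -4.9211e+5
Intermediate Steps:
E = -258 (E = 3 - 261 = -258)
j = 1/509 ≈ 0.0019646
A = 1/509 ≈ 0.0019646
v(B, M) = (-258 + M)*(5 + B) (v(B, M) = (B + 5)*(M - 258) = (5 + B)*(-258 + M) = (-258 + M)*(5 + B))
(-147615 + v(106, A)) - 315861 = (-147615 + (-1290 - 258*106 + 5*(1/509) + 106*(1/509))) - 315861 = (-147615 + (-1290 - 27348 + 5/509 + 106/509)) - 315861 = (-147615 - 14576631/509) - 315861 = -89712666/509 - 315861 = -250485915/509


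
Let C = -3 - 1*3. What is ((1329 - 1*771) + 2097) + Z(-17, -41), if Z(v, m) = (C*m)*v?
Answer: -1527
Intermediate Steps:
C = -6 (C = -3 - 3 = -6)
Z(v, m) = -6*m*v (Z(v, m) = (-6*m)*v = -6*m*v)
((1329 - 1*771) + 2097) + Z(-17, -41) = ((1329 - 1*771) + 2097) - 6*(-41)*(-17) = ((1329 - 771) + 2097) - 4182 = (558 + 2097) - 4182 = 2655 - 4182 = -1527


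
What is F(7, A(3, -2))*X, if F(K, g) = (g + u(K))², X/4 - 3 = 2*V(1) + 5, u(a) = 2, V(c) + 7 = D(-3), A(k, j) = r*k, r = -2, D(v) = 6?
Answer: 384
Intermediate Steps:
A(k, j) = -2*k
V(c) = -1 (V(c) = -7 + 6 = -1)
X = 24 (X = 12 + 4*(2*(-1) + 5) = 12 + 4*(-2 + 5) = 12 + 4*3 = 12 + 12 = 24)
F(K, g) = (2 + g)² (F(K, g) = (g + 2)² = (2 + g)²)
F(7, A(3, -2))*X = (2 - 2*3)²*24 = (2 - 6)²*24 = (-4)²*24 = 16*24 = 384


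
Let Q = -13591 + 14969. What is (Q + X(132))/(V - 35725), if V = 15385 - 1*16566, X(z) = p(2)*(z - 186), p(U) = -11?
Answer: -986/18453 ≈ -0.053433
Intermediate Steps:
Q = 1378
X(z) = 2046 - 11*z (X(z) = -11*(z - 186) = -11*(-186 + z) = 2046 - 11*z)
V = -1181 (V = 15385 - 16566 = -1181)
(Q + X(132))/(V - 35725) = (1378 + (2046 - 11*132))/(-1181 - 35725) = (1378 + (2046 - 1452))/(-36906) = (1378 + 594)*(-1/36906) = 1972*(-1/36906) = -986/18453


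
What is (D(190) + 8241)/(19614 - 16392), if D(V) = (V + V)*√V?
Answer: 2747/1074 + 190*√190/1611 ≈ 4.1834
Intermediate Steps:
D(V) = 2*V^(3/2) (D(V) = (2*V)*√V = 2*V^(3/2))
(D(190) + 8241)/(19614 - 16392) = (2*190^(3/2) + 8241)/(19614 - 16392) = (2*(190*√190) + 8241)/3222 = (380*√190 + 8241)*(1/3222) = (8241 + 380*√190)*(1/3222) = 2747/1074 + 190*√190/1611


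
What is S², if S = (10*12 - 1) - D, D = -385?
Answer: 254016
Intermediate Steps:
S = 504 (S = (10*12 - 1) - 1*(-385) = (120 - 1) + 385 = 119 + 385 = 504)
S² = 504² = 254016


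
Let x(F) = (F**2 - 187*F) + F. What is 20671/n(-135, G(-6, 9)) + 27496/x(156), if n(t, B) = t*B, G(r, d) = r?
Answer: 206857/10530 ≈ 19.645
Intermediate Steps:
n(t, B) = B*t
x(F) = F**2 - 186*F
20671/n(-135, G(-6, 9)) + 27496/x(156) = 20671/((-6*(-135))) + 27496/((156*(-186 + 156))) = 20671/810 + 27496/((156*(-30))) = 20671*(1/810) + 27496/(-4680) = 20671/810 + 27496*(-1/4680) = 20671/810 - 3437/585 = 206857/10530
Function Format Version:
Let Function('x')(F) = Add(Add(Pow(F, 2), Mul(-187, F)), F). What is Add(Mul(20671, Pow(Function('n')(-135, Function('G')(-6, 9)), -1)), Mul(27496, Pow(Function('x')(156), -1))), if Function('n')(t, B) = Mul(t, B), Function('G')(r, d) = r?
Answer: Rational(206857, 10530) ≈ 19.645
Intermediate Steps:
Function('n')(t, B) = Mul(B, t)
Function('x')(F) = Add(Pow(F, 2), Mul(-186, F))
Add(Mul(20671, Pow(Function('n')(-135, Function('G')(-6, 9)), -1)), Mul(27496, Pow(Function('x')(156), -1))) = Add(Mul(20671, Pow(Mul(-6, -135), -1)), Mul(27496, Pow(Mul(156, Add(-186, 156)), -1))) = Add(Mul(20671, Pow(810, -1)), Mul(27496, Pow(Mul(156, -30), -1))) = Add(Mul(20671, Rational(1, 810)), Mul(27496, Pow(-4680, -1))) = Add(Rational(20671, 810), Mul(27496, Rational(-1, 4680))) = Add(Rational(20671, 810), Rational(-3437, 585)) = Rational(206857, 10530)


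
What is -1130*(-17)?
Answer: 19210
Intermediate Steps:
-1130*(-17) = -1*(-19210) = 19210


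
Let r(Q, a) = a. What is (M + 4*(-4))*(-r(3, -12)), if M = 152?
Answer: 1632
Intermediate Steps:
(M + 4*(-4))*(-r(3, -12)) = (152 + 4*(-4))*(-1*(-12)) = (152 - 16)*12 = 136*12 = 1632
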